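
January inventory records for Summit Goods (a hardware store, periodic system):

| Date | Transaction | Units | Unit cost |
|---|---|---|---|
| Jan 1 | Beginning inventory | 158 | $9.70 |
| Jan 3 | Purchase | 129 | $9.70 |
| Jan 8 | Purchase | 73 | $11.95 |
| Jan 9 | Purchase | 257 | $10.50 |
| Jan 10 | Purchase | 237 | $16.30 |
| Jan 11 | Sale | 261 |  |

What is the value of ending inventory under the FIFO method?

Ending inventory = $7,686.15

Jan 11, 261 sold [FIFO — oldest first]: 158 @ $9.70 + 103 @ $9.70 = $2,531.70
Ending inventory: 26 @ $9.70 + 73 @ $11.95 + 257 @ $10.50 + 237 @ $16.30 = $7,686.15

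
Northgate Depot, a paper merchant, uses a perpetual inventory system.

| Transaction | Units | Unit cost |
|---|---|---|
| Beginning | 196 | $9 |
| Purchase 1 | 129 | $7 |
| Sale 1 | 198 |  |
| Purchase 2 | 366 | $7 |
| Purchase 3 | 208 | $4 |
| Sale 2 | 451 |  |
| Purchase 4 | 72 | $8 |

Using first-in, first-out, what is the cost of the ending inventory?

Ending inventory = $1,702

Sale 1 (198) [FIFO — oldest first]: 196 @ $9 + 2 @ $7 = $1,778
Sale 2 (451) [FIFO — oldest first]: 127 @ $7 + 324 @ $7 = $3,157
Total COGS = $1,778 + $3,157 = $4,935
Ending inventory: 42 @ $7 + 208 @ $4 + 72 @ $8 = $1,702
Check: goods available $6,637 = COGS $4,935 + ending $1,702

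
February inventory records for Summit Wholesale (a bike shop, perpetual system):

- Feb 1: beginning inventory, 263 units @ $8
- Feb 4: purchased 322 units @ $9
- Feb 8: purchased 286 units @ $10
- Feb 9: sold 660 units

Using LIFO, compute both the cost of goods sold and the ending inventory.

COGS = $6,174; ending inventory = $1,688

Feb 9, 660 sold [LIFO — newest first]: 286 @ $10 + 322 @ $9 + 52 @ $8 = $6,174
Ending inventory: 211 @ $8 = $1,688
Check: goods available $7,862 = COGS $6,174 + ending $1,688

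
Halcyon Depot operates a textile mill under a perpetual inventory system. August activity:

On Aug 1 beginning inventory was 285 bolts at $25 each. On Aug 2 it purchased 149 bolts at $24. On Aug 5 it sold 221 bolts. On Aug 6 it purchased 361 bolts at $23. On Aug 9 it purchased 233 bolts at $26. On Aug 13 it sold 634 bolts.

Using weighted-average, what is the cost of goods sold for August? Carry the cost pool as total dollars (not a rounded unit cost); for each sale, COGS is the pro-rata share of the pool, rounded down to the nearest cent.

After Aug 1: 285 on hand, pool $7,125.00 (≈ $25.0000 each)
After Aug 2: 434 on hand, pool $10,701.00 (≈ $24.6567 each)
Aug 5, sell 221: 221/434 × $10,701.00 → $5,449.12
After Aug 6: 574 on hand, pool $13,554.88 (≈ $23.6148 each)
After Aug 9: 807 on hand, pool $19,612.88 (≈ $24.3034 each)
Aug 13, sell 634: 634/807 × $19,612.88 → $15,408.38
Total COGS = $5,449.12 + $15,408.38 = $20,857.50
Ending inventory (cost pool remaining) = $4,204.50

COGS = $20,857.50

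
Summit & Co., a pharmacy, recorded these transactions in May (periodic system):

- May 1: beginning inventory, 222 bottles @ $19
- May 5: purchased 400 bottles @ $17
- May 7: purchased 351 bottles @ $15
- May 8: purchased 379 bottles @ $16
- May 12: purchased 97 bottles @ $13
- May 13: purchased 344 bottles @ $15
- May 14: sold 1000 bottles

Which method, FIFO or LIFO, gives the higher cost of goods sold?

FIFO COGS: 222 @ $19 + 400 @ $17 + 351 @ $15 + 27 @ $16 = $16,715
LIFO COGS: 344 @ $15 + 97 @ $13 + 379 @ $16 + 180 @ $15 = $15,185

FIFO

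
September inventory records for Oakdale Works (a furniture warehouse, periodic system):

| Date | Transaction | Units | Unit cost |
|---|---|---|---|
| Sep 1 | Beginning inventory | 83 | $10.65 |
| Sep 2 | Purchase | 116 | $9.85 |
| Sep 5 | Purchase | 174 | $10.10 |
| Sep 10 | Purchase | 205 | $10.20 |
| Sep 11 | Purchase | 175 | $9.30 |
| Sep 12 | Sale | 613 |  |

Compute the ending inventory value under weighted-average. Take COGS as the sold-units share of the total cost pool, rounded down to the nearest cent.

Ending inventory = $1,394.88

Sep 12, sell 613: 613/753 × $7,502.45 → $6,107.57
Ending inventory (cost pool remaining) = $1,394.88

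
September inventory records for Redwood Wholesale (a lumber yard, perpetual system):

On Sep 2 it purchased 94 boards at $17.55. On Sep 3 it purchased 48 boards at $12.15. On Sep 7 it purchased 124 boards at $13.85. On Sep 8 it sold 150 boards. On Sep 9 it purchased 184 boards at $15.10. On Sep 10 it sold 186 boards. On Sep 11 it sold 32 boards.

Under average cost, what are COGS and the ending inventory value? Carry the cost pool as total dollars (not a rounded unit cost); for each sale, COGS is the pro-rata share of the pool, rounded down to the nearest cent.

After Sep 2: 94 on hand, pool $1,649.70 (≈ $17.5500 each)
After Sep 3: 142 on hand, pool $2,232.90 (≈ $15.7246 each)
After Sep 7: 266 on hand, pool $3,950.30 (≈ $14.8508 each)
Sep 8, sell 150: 150/266 × $3,950.30 → $2,227.61
After Sep 9: 300 on hand, pool $4,501.09 (≈ $15.0036 each)
Sep 10, sell 186: 186/300 × $4,501.09 → $2,790.67
Sep 11, sell 32: 32/114 × $1,710.42 → $480.11
Total COGS = $2,227.61 + $2,790.67 + $480.11 = $5,498.39
Ending inventory (cost pool remaining) = $1,230.31

COGS = $5,498.39; ending inventory = $1,230.31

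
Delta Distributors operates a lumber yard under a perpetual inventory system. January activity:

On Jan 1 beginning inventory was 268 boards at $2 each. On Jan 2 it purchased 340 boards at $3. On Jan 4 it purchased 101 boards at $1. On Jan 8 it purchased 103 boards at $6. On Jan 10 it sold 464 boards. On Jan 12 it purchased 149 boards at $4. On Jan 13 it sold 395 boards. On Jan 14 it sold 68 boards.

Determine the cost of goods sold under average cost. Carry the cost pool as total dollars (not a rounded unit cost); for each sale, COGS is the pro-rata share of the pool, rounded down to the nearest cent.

COGS = $2,763.52

After Jan 1: 268 on hand, pool $536.00 (≈ $2.0000 each)
After Jan 2: 608 on hand, pool $1,556.00 (≈ $2.5592 each)
After Jan 4: 709 on hand, pool $1,657.00 (≈ $2.3371 each)
After Jan 8: 812 on hand, pool $2,275.00 (≈ $2.8017 each)
Jan 10, sell 464: 464/812 × $2,275.00 → $1,300.00
After Jan 12: 497 on hand, pool $1,571.00 (≈ $3.1610 each)
Jan 13, sell 395: 395/497 × $1,571.00 → $1,248.58
Jan 14, sell 68: 68/102 × $322.42 → $214.94
Total COGS = $1,300.00 + $1,248.58 + $214.94 = $2,763.52
Ending inventory (cost pool remaining) = $107.48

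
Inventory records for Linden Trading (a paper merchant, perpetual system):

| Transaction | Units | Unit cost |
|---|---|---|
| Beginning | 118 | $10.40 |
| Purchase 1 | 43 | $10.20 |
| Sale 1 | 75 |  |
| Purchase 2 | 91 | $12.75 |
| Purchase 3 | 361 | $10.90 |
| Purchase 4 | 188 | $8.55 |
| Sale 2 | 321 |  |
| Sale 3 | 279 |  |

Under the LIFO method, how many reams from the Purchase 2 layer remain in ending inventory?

40

Sale 1 (75) [LIFO — newest first]: 43 @ $10.20 + 32 @ $10.40 = $771.40
Sale 2 (321) [LIFO — newest first]: 188 @ $8.55 + 133 @ $10.90 = $3,057.10
Sale 3 (279) [LIFO — newest first]: 228 @ $10.90 + 51 @ $12.75 = $3,135.45
Total COGS = $771.40 + $3,057.10 + $3,135.45 = $6,963.95
Ending inventory: 86 @ $10.40 + 40 @ $12.75 = $1,404.40
Check: goods available $8,368.35 = COGS $6,963.95 + ending $1,404.40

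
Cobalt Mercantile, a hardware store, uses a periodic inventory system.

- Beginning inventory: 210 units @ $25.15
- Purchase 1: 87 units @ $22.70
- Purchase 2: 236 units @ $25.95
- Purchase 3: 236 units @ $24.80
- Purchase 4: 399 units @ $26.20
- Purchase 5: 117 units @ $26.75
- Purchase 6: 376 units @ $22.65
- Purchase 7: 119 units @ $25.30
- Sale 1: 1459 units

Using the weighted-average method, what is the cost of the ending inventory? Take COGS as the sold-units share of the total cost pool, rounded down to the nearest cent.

Ending inventory = $7,996.88

Sale 1, sell 1459: 1459/1780 × $44,344.05 → $36,347.17
Ending inventory (cost pool remaining) = $7,996.88
Check: goods available $44,344.05 = COGS $36,347.17 + ending $7,996.88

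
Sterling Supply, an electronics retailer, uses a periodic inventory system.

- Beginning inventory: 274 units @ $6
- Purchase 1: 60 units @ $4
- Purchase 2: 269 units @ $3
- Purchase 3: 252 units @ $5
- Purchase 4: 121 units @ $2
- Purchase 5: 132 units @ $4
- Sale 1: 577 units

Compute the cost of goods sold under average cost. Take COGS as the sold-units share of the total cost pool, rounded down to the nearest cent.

COGS = $2,458.49

Sale 1, sell 577: 577/1108 × $4,721.00 → $2,458.49
Ending inventory (cost pool remaining) = $2,262.51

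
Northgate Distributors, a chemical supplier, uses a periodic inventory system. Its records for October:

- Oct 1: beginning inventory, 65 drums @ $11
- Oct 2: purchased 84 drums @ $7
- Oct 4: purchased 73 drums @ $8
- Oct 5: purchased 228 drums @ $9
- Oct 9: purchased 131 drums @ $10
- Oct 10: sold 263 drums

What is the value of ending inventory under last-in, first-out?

Ending inventory = $2,751

Oct 10, 263 sold [LIFO — newest first]: 131 @ $10 + 132 @ $9 = $2,498
Ending inventory: 65 @ $11 + 84 @ $7 + 73 @ $8 + 96 @ $9 = $2,751
Check: goods available $5,249 = COGS $2,498 + ending $2,751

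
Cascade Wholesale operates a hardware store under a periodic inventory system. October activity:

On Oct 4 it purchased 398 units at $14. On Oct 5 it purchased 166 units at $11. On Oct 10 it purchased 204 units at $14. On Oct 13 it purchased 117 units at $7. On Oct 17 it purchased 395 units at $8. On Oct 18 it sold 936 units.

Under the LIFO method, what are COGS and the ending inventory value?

COGS = $9,417; ending inventory = $4,816

Oct 18, 936 sold [LIFO — newest first]: 395 @ $8 + 117 @ $7 + 204 @ $14 + 166 @ $11 + 54 @ $14 = $9,417
Ending inventory: 344 @ $14 = $4,816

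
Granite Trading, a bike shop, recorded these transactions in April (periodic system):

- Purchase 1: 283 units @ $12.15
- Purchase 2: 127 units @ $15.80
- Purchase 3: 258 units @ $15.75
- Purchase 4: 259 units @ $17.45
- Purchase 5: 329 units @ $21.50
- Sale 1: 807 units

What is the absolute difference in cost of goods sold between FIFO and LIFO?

FIFO COGS: 283 @ $12.15 + 127 @ $15.80 + 258 @ $15.75 + 139 @ $17.45 = $11,934.10
LIFO COGS: 329 @ $21.50 + 259 @ $17.45 + 219 @ $15.75 = $15,042.30
Difference = |$11,934.10 − $15,042.30| = $3,108.20

$3,108.20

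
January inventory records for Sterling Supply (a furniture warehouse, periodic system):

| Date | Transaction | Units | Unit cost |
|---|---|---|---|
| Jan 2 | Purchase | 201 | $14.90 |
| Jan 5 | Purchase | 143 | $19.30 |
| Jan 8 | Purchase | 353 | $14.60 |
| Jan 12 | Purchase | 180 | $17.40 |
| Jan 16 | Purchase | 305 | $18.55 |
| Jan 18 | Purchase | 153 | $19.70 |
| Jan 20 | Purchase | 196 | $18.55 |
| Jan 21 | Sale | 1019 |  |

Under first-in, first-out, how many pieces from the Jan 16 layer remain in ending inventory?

Jan 21, 1019 sold [FIFO — oldest first]: 201 @ $14.90 + 143 @ $19.30 + 353 @ $14.60 + 180 @ $17.40 + 142 @ $18.55 = $16,674.70
Ending inventory: 163 @ $18.55 + 153 @ $19.70 + 196 @ $18.55 = $9,673.55

163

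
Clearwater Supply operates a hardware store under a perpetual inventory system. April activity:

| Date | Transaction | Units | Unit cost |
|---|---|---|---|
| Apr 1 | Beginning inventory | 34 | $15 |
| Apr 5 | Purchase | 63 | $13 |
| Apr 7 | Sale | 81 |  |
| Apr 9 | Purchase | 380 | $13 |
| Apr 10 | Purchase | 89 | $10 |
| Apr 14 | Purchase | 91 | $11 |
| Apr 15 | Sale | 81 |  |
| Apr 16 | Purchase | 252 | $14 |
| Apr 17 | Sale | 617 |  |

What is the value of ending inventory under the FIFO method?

Apr 7, 81 sold [FIFO — oldest first]: 34 @ $15 + 47 @ $13 = $1,121
Apr 15, 81 sold [FIFO — oldest first]: 16 @ $13 + 65 @ $13 = $1,053
Apr 17, 617 sold [FIFO — oldest first]: 315 @ $13 + 89 @ $10 + 91 @ $11 + 122 @ $14 = $7,694
Total COGS = $1,121 + $1,053 + $7,694 = $9,868
Ending inventory: 130 @ $14 = $1,820

Ending inventory = $1,820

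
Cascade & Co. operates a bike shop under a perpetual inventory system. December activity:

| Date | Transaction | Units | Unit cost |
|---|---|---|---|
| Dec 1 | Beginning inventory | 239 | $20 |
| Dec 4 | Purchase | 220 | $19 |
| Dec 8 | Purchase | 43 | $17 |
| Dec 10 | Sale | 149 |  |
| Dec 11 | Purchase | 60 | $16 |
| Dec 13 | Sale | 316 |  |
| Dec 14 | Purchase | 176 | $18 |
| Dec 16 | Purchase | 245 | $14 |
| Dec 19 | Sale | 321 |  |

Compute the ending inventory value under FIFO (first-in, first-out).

Dec 10, 149 sold [FIFO — oldest first]: 149 @ $20 = $2,980
Dec 13, 316 sold [FIFO — oldest first]: 90 @ $20 + 220 @ $19 + 6 @ $17 = $6,082
Dec 19, 321 sold [FIFO — oldest first]: 37 @ $17 + 60 @ $16 + 176 @ $18 + 48 @ $14 = $5,429
Total COGS = $2,980 + $6,082 + $5,429 = $14,491
Ending inventory: 197 @ $14 = $2,758

Ending inventory = $2,758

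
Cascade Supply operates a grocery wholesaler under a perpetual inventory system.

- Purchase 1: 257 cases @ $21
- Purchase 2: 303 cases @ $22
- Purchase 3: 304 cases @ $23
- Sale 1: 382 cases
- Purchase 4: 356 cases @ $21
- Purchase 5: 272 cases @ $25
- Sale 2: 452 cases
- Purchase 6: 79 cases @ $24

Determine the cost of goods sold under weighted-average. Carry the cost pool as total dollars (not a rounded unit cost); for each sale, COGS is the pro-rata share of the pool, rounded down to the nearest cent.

After Purchase 1: 257 on hand, pool $5,397.00 (≈ $21.0000 each)
After Purchase 2: 560 on hand, pool $12,063.00 (≈ $21.5411 each)
After Purchase 3: 864 on hand, pool $19,055.00 (≈ $22.0544 each)
Sale 1, sell 382: 382/864 × $19,055.00 → $8,424.78
After Purchase 4: 838 on hand, pool $18,106.22 (≈ $21.6065 each)
After Purchase 5: 1110 on hand, pool $24,906.22 (≈ $22.4380 each)
Sale 2, sell 452: 452/1110 × $24,906.22 → $10,141.99
After Purchase 6: 737 on hand, pool $16,660.23 (≈ $22.6055 each)
Total COGS = $8,424.78 + $10,141.99 = $18,566.77
Ending inventory (cost pool remaining) = $16,660.23
Check: goods available $35,227.00 = COGS $18,566.77 + ending $16,660.23

COGS = $18,566.77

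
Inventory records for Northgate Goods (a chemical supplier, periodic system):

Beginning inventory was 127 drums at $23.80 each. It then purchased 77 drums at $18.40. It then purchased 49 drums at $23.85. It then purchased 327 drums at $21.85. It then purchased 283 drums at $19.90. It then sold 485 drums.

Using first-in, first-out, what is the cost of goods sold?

Sale 1 (485) [FIFO — oldest first]: 127 @ $23.80 + 77 @ $18.40 + 49 @ $23.85 + 232 @ $21.85 = $10,677.25
Ending inventory: 95 @ $21.85 + 283 @ $19.90 = $7,707.45
Check: goods available $18,384.70 = COGS $10,677.25 + ending $7,707.45

COGS = $10,677.25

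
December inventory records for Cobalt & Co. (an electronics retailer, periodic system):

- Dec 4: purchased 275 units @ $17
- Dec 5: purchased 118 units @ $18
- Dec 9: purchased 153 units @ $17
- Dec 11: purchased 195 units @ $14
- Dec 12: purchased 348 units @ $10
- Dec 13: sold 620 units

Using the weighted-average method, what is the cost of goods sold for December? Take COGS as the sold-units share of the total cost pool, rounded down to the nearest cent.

Dec 13, sell 620: 620/1089 × $15,610.00 → $8,887.23
Ending inventory (cost pool remaining) = $6,722.77

COGS = $8,887.23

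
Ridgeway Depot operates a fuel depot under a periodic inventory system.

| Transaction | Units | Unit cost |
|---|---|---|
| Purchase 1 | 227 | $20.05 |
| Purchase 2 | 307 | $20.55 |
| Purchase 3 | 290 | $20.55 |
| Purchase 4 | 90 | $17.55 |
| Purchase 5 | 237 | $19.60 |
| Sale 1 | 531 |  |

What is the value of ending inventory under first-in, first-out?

Ending inventory = $12,245.85

Sale 1 (531) [FIFO — oldest first]: 227 @ $20.05 + 304 @ $20.55 = $10,798.55
Ending inventory: 3 @ $20.55 + 290 @ $20.55 + 90 @ $17.55 + 237 @ $19.60 = $12,245.85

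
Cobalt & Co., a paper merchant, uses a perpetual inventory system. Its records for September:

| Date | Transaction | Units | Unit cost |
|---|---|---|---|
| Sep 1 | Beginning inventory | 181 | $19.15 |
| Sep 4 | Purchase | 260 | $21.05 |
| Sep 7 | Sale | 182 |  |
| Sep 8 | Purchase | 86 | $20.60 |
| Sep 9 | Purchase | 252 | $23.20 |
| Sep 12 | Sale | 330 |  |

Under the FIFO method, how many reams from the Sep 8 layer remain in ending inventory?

15

Sep 7, 182 sold [FIFO — oldest first]: 181 @ $19.15 + 1 @ $21.05 = $3,487.20
Sep 12, 330 sold [FIFO — oldest first]: 259 @ $21.05 + 71 @ $20.60 = $6,914.55
Total COGS = $3,487.20 + $6,914.55 = $10,401.75
Ending inventory: 15 @ $20.60 + 252 @ $23.20 = $6,155.40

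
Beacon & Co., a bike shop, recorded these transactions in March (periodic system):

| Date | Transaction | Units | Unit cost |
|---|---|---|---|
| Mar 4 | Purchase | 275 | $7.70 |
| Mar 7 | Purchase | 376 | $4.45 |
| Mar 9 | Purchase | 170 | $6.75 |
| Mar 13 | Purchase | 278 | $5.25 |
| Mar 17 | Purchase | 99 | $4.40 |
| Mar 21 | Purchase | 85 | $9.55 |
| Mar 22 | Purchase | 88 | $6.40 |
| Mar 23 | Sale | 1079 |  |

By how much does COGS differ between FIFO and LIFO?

$277.60

FIFO COGS: 275 @ $7.70 + 376 @ $4.45 + 170 @ $6.75 + 258 @ $5.25 = $6,292.70
LIFO COGS: 88 @ $6.40 + 85 @ $9.55 + 99 @ $4.40 + 278 @ $5.25 + 170 @ $6.75 + 359 @ $4.45 = $6,015.10
Difference = |$6,292.70 − $6,015.10| = $277.60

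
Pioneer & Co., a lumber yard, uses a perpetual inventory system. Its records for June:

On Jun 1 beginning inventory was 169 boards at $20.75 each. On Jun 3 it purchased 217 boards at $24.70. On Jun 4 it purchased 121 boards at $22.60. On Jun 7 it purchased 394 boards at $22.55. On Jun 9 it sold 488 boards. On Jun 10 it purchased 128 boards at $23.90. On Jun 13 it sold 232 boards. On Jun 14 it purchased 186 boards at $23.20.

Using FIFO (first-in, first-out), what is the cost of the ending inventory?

Jun 9, 488 sold [FIFO — oldest first]: 169 @ $20.75 + 217 @ $24.70 + 102 @ $22.60 = $11,171.85
Jun 13, 232 sold [FIFO — oldest first]: 19 @ $22.60 + 213 @ $22.55 = $5,232.55
Total COGS = $11,171.85 + $5,232.55 = $16,404.40
Ending inventory: 181 @ $22.55 + 128 @ $23.90 + 186 @ $23.20 = $11,455.95

Ending inventory = $11,455.95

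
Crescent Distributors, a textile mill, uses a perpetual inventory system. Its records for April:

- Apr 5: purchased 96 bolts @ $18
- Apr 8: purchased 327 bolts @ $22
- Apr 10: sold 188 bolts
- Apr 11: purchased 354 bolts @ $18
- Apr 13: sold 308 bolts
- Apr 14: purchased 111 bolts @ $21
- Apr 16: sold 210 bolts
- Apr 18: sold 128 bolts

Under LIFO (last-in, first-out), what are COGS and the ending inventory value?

Apr 10, 188 sold [LIFO — newest first]: 188 @ $22 = $4,136
Apr 13, 308 sold [LIFO — newest first]: 308 @ $18 = $5,544
Apr 16, 210 sold [LIFO — newest first]: 111 @ $21 + 46 @ $18 + 53 @ $22 = $4,325
Apr 18, 128 sold [LIFO — newest first]: 86 @ $22 + 42 @ $18 = $2,648
Total COGS = $4,136 + $5,544 + $4,325 + $2,648 = $16,653
Ending inventory: 54 @ $18 = $972

COGS = $16,653; ending inventory = $972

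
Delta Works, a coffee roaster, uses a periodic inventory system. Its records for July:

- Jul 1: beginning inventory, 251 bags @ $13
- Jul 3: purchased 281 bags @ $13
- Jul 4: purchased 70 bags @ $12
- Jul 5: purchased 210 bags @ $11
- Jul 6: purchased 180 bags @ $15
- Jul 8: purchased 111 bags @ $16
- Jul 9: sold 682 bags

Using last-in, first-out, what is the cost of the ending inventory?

Ending inventory = $5,473

Jul 9, 682 sold [LIFO — newest first]: 111 @ $16 + 180 @ $15 + 210 @ $11 + 70 @ $12 + 111 @ $13 = $9,069
Ending inventory: 251 @ $13 + 170 @ $13 = $5,473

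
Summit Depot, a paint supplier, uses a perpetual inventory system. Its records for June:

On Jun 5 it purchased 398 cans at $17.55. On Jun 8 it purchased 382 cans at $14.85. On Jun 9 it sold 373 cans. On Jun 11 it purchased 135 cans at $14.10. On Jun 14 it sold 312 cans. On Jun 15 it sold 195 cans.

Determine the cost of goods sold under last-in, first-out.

Jun 9, 373 sold [LIFO — newest first]: 373 @ $14.85 = $5,539.05
Jun 14, 312 sold [LIFO — newest first]: 135 @ $14.10 + 9 @ $14.85 + 168 @ $17.55 = $4,985.55
Jun 15, 195 sold [LIFO — newest first]: 195 @ $17.55 = $3,422.25
Total COGS = $5,539.05 + $4,985.55 + $3,422.25 = $13,946.85
Ending inventory: 35 @ $17.55 = $614.25
Check: goods available $14,561.10 = COGS $13,946.85 + ending $614.25

COGS = $13,946.85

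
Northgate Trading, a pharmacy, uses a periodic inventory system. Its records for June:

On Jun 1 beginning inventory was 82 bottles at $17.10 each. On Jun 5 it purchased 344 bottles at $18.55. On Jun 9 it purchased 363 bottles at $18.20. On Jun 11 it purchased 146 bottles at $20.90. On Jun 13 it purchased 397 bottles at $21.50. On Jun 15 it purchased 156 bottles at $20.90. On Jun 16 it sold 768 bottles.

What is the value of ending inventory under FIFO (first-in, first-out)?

Ending inventory = $15,229.50

Jun 16, 768 sold [FIFO — oldest first]: 82 @ $17.10 + 344 @ $18.55 + 342 @ $18.20 = $14,007.80
Ending inventory: 21 @ $18.20 + 146 @ $20.90 + 397 @ $21.50 + 156 @ $20.90 = $15,229.50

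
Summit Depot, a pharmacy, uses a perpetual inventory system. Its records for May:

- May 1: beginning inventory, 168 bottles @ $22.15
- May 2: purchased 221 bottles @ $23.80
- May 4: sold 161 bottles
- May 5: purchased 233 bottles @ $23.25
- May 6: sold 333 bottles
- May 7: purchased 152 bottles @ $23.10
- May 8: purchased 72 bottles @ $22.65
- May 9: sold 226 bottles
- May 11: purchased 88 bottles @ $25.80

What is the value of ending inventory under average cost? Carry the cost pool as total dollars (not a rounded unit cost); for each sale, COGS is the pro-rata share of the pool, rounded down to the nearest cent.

Ending inventory = $5,172.60

After May 1: 168 on hand, pool $3,721.20 (≈ $22.1500 each)
After May 2: 389 on hand, pool $8,981.00 (≈ $23.0874 each)
May 4, sell 161: 161/389 × $8,981.00 → $3,717.07
After May 5: 461 on hand, pool $10,681.18 (≈ $23.1696 each)
May 6, sell 333: 333/461 × $10,681.18 → $7,715.47
After May 7: 280 on hand, pool $6,476.91 (≈ $23.1318 each)
After May 8: 352 on hand, pool $8,107.71 (≈ $23.0333 each)
May 9, sell 226: 226/352 × $8,107.71 → $5,205.51
After May 11: 214 on hand, pool $5,172.60 (≈ $24.1710 each)
Total COGS = $3,717.07 + $7,715.47 + $5,205.51 = $16,638.05
Ending inventory (cost pool remaining) = $5,172.60
Check: goods available $21,810.65 = COGS $16,638.05 + ending $5,172.60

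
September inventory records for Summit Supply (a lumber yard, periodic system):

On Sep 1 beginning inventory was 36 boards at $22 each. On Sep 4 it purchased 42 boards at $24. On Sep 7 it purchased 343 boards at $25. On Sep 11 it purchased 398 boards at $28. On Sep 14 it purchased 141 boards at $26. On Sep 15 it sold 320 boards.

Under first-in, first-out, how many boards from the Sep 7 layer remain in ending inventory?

Sep 15, 320 sold [FIFO — oldest first]: 36 @ $22 + 42 @ $24 + 242 @ $25 = $7,850
Ending inventory: 101 @ $25 + 398 @ $28 + 141 @ $26 = $17,335

101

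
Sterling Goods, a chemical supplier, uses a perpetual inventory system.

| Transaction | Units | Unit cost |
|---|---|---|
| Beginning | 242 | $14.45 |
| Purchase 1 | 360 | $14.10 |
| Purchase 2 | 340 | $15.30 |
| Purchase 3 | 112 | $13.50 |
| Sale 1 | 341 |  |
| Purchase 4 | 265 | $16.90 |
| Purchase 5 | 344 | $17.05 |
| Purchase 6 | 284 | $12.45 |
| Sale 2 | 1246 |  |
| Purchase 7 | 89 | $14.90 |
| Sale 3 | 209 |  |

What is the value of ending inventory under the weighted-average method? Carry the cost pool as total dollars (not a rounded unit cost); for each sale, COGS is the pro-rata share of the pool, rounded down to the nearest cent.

After Beginning: 242 on hand, pool $3,496.90 (≈ $14.4500 each)
After Purchase 1: 602 on hand, pool $8,572.90 (≈ $14.2407 each)
After Purchase 2: 942 on hand, pool $13,774.90 (≈ $14.6230 each)
After Purchase 3: 1054 on hand, pool $15,286.90 (≈ $14.5037 each)
Sale 1, sell 341: 341/1054 × $15,286.90 → $4,945.76
After Purchase 4: 978 on hand, pool $14,819.64 (≈ $15.1530 each)
After Purchase 5: 1322 on hand, pool $20,684.84 (≈ $15.6466 each)
After Purchase 6: 1606 on hand, pool $24,220.64 (≈ $15.0813 each)
Sale 2, sell 1246: 1246/1606 × $24,220.64 → $18,791.35
After Purchase 7: 449 on hand, pool $6,755.39 (≈ $15.0454 each)
Sale 3, sell 209: 209/449 × $6,755.39 → $3,144.49
Total COGS = $4,945.76 + $18,791.35 + $3,144.49 = $26,881.60
Ending inventory (cost pool remaining) = $3,610.90
Check: goods available $30,492.50 = COGS $26,881.60 + ending $3,610.90

Ending inventory = $3,610.90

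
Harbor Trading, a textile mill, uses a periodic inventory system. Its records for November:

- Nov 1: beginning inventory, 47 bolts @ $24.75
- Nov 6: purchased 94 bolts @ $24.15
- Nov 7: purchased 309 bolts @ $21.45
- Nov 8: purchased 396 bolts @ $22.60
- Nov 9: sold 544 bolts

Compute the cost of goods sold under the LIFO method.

Nov 9, 544 sold [LIFO — newest first]: 396 @ $22.60 + 148 @ $21.45 = $12,124.20
Ending inventory: 47 @ $24.75 + 94 @ $24.15 + 161 @ $21.45 = $6,886.80
Check: goods available $19,011.00 = COGS $12,124.20 + ending $6,886.80

COGS = $12,124.20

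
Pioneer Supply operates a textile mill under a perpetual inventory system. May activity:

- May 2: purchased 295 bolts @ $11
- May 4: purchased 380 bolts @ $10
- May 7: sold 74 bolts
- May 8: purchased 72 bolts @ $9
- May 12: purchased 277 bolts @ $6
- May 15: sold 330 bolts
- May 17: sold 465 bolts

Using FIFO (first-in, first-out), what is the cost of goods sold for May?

May 7, 74 sold [FIFO — oldest first]: 74 @ $11 = $814
May 15, 330 sold [FIFO — oldest first]: 221 @ $11 + 109 @ $10 = $3,521
May 17, 465 sold [FIFO — oldest first]: 271 @ $10 + 72 @ $9 + 122 @ $6 = $4,090
Total COGS = $814 + $3,521 + $4,090 = $8,425
Ending inventory: 155 @ $6 = $930

COGS = $8,425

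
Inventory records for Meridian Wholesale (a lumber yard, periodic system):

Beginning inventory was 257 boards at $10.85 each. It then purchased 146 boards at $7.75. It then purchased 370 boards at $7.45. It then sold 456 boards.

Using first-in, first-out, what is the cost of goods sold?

Sale 1 (456) [FIFO — oldest first]: 257 @ $10.85 + 146 @ $7.75 + 53 @ $7.45 = $4,314.80
Ending inventory: 317 @ $7.45 = $2,361.65
Check: goods available $6,676.45 = COGS $4,314.80 + ending $2,361.65

COGS = $4,314.80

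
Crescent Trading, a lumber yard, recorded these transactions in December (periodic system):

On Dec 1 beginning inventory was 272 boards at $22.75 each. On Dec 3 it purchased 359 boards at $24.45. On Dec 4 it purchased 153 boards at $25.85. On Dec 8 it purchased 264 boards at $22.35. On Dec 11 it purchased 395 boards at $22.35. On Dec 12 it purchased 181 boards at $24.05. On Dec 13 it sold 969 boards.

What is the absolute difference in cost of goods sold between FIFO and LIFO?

FIFO COGS: 272 @ $22.75 + 359 @ $24.45 + 153 @ $25.85 + 185 @ $22.35 = $23,055.35
LIFO COGS: 181 @ $24.05 + 395 @ $22.35 + 264 @ $22.35 + 129 @ $25.85 = $22,416.35
Difference = |$23,055.35 − $22,416.35| = $639.00

$639.00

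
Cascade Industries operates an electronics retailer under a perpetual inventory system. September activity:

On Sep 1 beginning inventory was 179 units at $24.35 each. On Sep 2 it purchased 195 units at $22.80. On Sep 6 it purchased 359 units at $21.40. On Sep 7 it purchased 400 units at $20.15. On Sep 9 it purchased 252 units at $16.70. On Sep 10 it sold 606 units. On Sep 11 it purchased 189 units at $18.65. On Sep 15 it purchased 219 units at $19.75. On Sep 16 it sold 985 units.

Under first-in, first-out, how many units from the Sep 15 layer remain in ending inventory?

Sep 10, 606 sold [FIFO — oldest first]: 179 @ $24.35 + 195 @ $22.80 + 232 @ $21.40 = $13,769.45
Sep 16, 985 sold [FIFO — oldest first]: 127 @ $21.40 + 400 @ $20.15 + 252 @ $16.70 + 189 @ $18.65 + 17 @ $19.75 = $18,846.80
Total COGS = $13,769.45 + $18,846.80 = $32,616.25
Ending inventory: 202 @ $19.75 = $3,989.50
Check: goods available $36,605.75 = COGS $32,616.25 + ending $3,989.50

202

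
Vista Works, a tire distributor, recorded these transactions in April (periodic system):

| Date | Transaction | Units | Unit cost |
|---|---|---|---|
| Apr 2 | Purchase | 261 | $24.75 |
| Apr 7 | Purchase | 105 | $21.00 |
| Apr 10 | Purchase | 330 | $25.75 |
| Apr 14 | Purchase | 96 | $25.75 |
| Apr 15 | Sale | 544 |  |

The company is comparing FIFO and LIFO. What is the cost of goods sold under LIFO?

COGS = $13,496.25

FIFO COGS: 261 @ $24.75 + 105 @ $21.00 + 178 @ $25.75 = $13,248.25
LIFO COGS: 96 @ $25.75 + 330 @ $25.75 + 105 @ $21.00 + 13 @ $24.75 = $13,496.25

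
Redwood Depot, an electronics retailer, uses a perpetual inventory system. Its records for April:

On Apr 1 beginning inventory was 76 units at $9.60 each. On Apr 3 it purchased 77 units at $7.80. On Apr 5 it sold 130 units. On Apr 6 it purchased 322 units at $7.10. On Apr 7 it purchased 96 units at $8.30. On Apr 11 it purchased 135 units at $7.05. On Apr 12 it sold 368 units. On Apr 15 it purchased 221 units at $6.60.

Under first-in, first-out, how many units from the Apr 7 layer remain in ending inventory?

73

Apr 5, 130 sold [FIFO — oldest first]: 76 @ $9.60 + 54 @ $7.80 = $1,150.80
Apr 12, 368 sold [FIFO — oldest first]: 23 @ $7.80 + 322 @ $7.10 + 23 @ $8.30 = $2,656.50
Total COGS = $1,150.80 + $2,656.50 = $3,807.30
Ending inventory: 73 @ $8.30 + 135 @ $7.05 + 221 @ $6.60 = $3,016.25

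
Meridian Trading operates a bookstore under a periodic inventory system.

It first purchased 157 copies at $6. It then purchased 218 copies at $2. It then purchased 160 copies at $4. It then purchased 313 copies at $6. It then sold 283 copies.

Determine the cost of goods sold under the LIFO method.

COGS = $1,698

Sale 1 (283) [LIFO — newest first]: 283 @ $6 = $1,698
Ending inventory: 157 @ $6 + 218 @ $2 + 160 @ $4 + 30 @ $6 = $2,198
Check: goods available $3,896 = COGS $1,698 + ending $2,198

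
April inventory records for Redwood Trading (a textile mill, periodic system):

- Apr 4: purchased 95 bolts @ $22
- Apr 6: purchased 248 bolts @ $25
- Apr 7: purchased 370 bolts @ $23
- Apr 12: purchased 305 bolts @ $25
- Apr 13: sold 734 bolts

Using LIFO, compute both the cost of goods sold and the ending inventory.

Apr 13, 734 sold [LIFO — newest first]: 305 @ $25 + 370 @ $23 + 59 @ $25 = $17,610
Ending inventory: 95 @ $22 + 189 @ $25 = $6,815

COGS = $17,610; ending inventory = $6,815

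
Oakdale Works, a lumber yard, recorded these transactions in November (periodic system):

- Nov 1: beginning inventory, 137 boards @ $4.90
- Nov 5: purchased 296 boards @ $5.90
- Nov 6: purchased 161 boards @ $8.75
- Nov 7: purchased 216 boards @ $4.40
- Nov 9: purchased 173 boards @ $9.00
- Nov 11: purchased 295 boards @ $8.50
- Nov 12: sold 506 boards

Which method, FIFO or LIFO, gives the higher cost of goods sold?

FIFO COGS: 137 @ $4.90 + 296 @ $5.90 + 73 @ $8.75 = $3,056.45
LIFO COGS: 295 @ $8.50 + 173 @ $9.00 + 38 @ $4.40 = $4,231.70

LIFO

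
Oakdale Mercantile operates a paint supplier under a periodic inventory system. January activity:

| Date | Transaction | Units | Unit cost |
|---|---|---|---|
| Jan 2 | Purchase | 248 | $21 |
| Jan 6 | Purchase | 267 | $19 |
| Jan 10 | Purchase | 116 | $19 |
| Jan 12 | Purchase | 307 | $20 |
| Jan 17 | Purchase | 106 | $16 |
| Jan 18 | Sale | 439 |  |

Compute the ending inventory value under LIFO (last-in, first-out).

Jan 18, 439 sold [LIFO — newest first]: 106 @ $16 + 307 @ $20 + 26 @ $19 = $8,330
Ending inventory: 248 @ $21 + 267 @ $19 + 90 @ $19 = $11,991
Check: goods available $20,321 = COGS $8,330 + ending $11,991

Ending inventory = $11,991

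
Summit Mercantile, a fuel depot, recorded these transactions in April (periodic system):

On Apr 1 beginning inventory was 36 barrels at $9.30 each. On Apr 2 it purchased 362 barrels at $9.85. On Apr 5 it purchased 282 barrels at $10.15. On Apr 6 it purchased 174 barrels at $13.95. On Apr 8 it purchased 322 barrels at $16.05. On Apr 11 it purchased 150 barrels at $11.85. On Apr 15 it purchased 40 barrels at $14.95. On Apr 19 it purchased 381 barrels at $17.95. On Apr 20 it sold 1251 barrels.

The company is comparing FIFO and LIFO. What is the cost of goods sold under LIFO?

COGS = $18,677.45

FIFO COGS: 36 @ $9.30 + 362 @ $9.85 + 282 @ $10.15 + 174 @ $13.95 + 322 @ $16.05 + 75 @ $11.85 = $15,246.95
LIFO COGS: 381 @ $17.95 + 40 @ $14.95 + 150 @ $11.85 + 322 @ $16.05 + 174 @ $13.95 + 184 @ $10.15 = $18,677.45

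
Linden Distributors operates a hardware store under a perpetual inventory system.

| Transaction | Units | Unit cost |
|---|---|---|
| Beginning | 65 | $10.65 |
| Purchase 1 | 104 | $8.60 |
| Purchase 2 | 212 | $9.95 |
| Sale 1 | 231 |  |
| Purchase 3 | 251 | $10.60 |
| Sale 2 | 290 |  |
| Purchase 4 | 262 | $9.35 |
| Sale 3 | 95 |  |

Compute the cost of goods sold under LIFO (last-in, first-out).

Sale 1 (231) [LIFO — newest first]: 212 @ $9.95 + 19 @ $8.60 = $2,272.80
Sale 2 (290) [LIFO — newest first]: 251 @ $10.60 + 39 @ $8.60 = $2,996.00
Sale 3 (95) [LIFO — newest first]: 95 @ $9.35 = $888.25
Total COGS = $2,272.80 + $2,996.00 + $888.25 = $6,157.05
Ending inventory: 65 @ $10.65 + 46 @ $8.60 + 167 @ $9.35 = $2,649.30
Check: goods available $8,806.35 = COGS $6,157.05 + ending $2,649.30

COGS = $6,157.05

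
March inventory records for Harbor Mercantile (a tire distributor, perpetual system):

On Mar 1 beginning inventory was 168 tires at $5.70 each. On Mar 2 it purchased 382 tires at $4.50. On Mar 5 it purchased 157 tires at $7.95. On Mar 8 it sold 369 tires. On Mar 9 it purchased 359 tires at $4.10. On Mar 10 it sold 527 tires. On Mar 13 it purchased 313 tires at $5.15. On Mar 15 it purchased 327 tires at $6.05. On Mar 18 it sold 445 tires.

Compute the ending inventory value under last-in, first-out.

Mar 8, 369 sold [LIFO — newest first]: 157 @ $7.95 + 212 @ $4.50 = $2,202.15
Mar 10, 527 sold [LIFO — newest first]: 359 @ $4.10 + 168 @ $4.50 = $2,227.90
Mar 18, 445 sold [LIFO — newest first]: 327 @ $6.05 + 118 @ $5.15 = $2,586.05
Total COGS = $2,202.15 + $2,227.90 + $2,586.05 = $7,016.10
Ending inventory: 168 @ $5.70 + 2 @ $4.50 + 195 @ $5.15 = $1,970.85
Check: goods available $8,986.95 = COGS $7,016.10 + ending $1,970.85

Ending inventory = $1,970.85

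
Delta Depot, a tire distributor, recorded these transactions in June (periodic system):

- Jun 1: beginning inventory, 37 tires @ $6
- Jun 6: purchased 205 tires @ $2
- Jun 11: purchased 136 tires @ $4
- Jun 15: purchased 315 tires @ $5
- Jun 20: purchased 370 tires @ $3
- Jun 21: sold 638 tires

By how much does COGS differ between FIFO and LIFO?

FIFO COGS: 37 @ $6 + 205 @ $2 + 136 @ $4 + 260 @ $5 = $2,476
LIFO COGS: 370 @ $3 + 268 @ $5 = $2,450
Difference = |$2,476 − $2,450| = $26

$26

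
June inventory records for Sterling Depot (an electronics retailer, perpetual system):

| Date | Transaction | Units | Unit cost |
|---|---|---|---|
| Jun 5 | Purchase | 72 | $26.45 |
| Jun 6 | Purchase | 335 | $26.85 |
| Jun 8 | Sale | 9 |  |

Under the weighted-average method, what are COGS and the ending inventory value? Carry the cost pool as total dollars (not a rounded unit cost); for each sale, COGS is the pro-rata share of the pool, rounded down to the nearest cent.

COGS = $241.01; ending inventory = $10,658.14

After Jun 5: 72 on hand, pool $1,904.40 (≈ $26.4500 each)
After Jun 6: 407 on hand, pool $10,899.15 (≈ $26.7792 each)
Jun 8, sell 9: 9/407 × $10,899.15 → $241.01
Ending inventory (cost pool remaining) = $10,658.14
Check: goods available $10,899.15 = COGS $241.01 + ending $10,658.14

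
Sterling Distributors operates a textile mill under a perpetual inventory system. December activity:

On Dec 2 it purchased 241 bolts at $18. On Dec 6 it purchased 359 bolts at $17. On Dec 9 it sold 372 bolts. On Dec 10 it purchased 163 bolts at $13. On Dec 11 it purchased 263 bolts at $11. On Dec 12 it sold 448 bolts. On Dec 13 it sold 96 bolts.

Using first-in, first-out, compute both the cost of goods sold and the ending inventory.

Dec 9, 372 sold [FIFO — oldest first]: 241 @ $18 + 131 @ $17 = $6,565
Dec 12, 448 sold [FIFO — oldest first]: 228 @ $17 + 163 @ $13 + 57 @ $11 = $6,622
Dec 13, 96 sold [FIFO — oldest first]: 96 @ $11 = $1,056
Total COGS = $6,565 + $6,622 + $1,056 = $14,243
Ending inventory: 110 @ $11 = $1,210
Check: goods available $15,453 = COGS $14,243 + ending $1,210

COGS = $14,243; ending inventory = $1,210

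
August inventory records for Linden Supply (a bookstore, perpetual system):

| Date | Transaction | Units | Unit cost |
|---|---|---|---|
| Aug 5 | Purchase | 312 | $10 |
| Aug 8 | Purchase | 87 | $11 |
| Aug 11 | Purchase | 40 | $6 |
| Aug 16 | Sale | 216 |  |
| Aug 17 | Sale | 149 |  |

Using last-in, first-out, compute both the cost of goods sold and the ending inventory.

COGS = $3,577; ending inventory = $740

Aug 16, 216 sold [LIFO — newest first]: 40 @ $6 + 87 @ $11 + 89 @ $10 = $2,087
Aug 17, 149 sold [LIFO — newest first]: 149 @ $10 = $1,490
Total COGS = $2,087 + $1,490 = $3,577
Ending inventory: 74 @ $10 = $740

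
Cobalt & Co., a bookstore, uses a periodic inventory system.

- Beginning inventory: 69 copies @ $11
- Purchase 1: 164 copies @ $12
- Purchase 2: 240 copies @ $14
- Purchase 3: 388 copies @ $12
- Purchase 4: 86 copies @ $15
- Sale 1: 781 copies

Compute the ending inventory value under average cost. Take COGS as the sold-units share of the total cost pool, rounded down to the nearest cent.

Ending inventory = $2,109.27

Sale 1, sell 781: 781/947 × $12,033.00 → $9,923.73
Ending inventory (cost pool remaining) = $2,109.27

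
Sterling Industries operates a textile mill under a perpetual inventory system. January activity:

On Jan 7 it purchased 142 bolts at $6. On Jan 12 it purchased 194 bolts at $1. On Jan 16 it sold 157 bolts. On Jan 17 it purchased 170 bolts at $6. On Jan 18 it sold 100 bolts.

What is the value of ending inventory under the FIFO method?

Ending inventory = $1,099

Jan 16, 157 sold [FIFO — oldest first]: 142 @ $6 + 15 @ $1 = $867
Jan 18, 100 sold [FIFO — oldest first]: 100 @ $1 = $100
Total COGS = $867 + $100 = $967
Ending inventory: 79 @ $1 + 170 @ $6 = $1,099
Check: goods available $2,066 = COGS $967 + ending $1,099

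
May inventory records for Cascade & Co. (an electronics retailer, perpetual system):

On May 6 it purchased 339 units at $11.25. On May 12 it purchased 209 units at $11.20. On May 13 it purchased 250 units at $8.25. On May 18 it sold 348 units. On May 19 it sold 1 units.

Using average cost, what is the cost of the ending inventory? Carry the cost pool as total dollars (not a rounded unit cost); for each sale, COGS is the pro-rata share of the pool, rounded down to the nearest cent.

After May 6: 339 on hand, pool $3,813.75 (≈ $11.2500 each)
After May 12: 548 on hand, pool $6,154.55 (≈ $11.2309 each)
After May 13: 798 on hand, pool $8,217.05 (≈ $10.2971 each)
May 18, sell 348: 348/798 × $8,217.05 → $3,583.37
May 19, sell 1: 1/450 × $4,633.68 → $10.29
Total COGS = $3,583.37 + $10.29 = $3,593.66
Ending inventory (cost pool remaining) = $4,623.39
Check: goods available $8,217.05 = COGS $3,593.66 + ending $4,623.39

Ending inventory = $4,623.39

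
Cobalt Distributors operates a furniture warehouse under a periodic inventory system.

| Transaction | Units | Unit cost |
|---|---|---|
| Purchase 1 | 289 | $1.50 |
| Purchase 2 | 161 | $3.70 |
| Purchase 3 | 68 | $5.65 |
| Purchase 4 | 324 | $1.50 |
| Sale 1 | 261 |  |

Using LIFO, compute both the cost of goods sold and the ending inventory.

COGS = $391.50; ending inventory = $1,507.90

Sale 1 (261) [LIFO — newest first]: 261 @ $1.50 = $391.50
Ending inventory: 289 @ $1.50 + 161 @ $3.70 + 68 @ $5.65 + 63 @ $1.50 = $1,507.90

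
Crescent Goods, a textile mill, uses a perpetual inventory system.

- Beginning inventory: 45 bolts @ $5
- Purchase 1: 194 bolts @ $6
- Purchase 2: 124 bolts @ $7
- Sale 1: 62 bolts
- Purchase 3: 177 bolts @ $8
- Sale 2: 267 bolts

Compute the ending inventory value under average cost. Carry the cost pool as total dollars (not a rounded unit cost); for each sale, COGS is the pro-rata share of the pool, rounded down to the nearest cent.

After Beginning: 45 on hand, pool $225.00 (≈ $5.0000 each)
After Purchase 1: 239 on hand, pool $1,389.00 (≈ $5.8117 each)
After Purchase 2: 363 on hand, pool $2,257.00 (≈ $6.2176 each)
Sale 1, sell 62: 62/363 × $2,257.00 → $385.49
After Purchase 3: 478 on hand, pool $3,287.51 (≈ $6.8776 each)
Sale 2, sell 267: 267/478 × $3,287.51 → $1,836.32
Total COGS = $385.49 + $1,836.32 = $2,221.81
Ending inventory (cost pool remaining) = $1,451.19

Ending inventory = $1,451.19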